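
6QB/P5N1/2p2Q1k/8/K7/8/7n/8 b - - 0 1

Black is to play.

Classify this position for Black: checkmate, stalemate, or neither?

Black to move; black king on h6.
In check: yes, from the white queen on f6.
King squares — g5: attacked by Qf6; h5: attacked by Ng7; g6: attacked by Qf6; g7: attacked by Qf6; h7: attacked by Qg8.
Legal moves for Black: none.
In check with no legal moves → checkmate.

checkmate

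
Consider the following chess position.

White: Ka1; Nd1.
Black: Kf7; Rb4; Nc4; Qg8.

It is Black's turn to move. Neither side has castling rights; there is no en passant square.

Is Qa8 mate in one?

yes

After Qa8: white king on a1; in check: yes, from the black queen on a8.
King squares — b1: attacked by Rb4; a2: attacked by Qa8; b2: attacked by Rb4.
White has no legal moves → checkmate.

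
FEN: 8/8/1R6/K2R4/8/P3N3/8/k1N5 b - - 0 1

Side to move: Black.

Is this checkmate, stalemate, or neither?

Black to move; black king on a1.
In check: no.
King squares — b1: attacked by Rb6; a2: attacked by Nc1; b2: attacked by Rb6.
Legal moves for Black: none.
Not in check and no legal moves → stalemate.

stalemate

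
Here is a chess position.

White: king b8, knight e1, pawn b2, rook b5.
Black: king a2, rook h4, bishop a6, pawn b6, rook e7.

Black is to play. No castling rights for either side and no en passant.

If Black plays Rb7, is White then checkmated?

no

After Rb7: white king on b8; in check: yes, from the black rook on b7.
White has 2 legal replies: Kc8, Ka8.
In check but a legal move exists → not checkmate.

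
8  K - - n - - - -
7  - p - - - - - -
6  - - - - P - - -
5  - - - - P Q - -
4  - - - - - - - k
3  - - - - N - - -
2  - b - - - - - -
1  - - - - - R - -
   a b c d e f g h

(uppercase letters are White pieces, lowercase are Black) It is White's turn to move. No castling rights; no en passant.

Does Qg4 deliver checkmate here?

After Qg4: black king on h4; in check: yes, from the white queen on g4.
King squares — g3: attacked by Qg4; h3: attacked by Qg4; g4: attacked by Ne3; g5: attacked by Qg4; h5: attacked by Qg4.
Black has no legal moves → checkmate.

yes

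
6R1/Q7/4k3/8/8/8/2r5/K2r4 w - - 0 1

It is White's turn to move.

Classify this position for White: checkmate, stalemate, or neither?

checkmate

White to move; white king on a1.
In check: yes, from the black rook on d1.
King squares — b1: attacked by Rd1; a2: attacked by Rc2; b2: attacked by Rc2.
Legal moves for White: none.
In check with no legal moves → checkmate.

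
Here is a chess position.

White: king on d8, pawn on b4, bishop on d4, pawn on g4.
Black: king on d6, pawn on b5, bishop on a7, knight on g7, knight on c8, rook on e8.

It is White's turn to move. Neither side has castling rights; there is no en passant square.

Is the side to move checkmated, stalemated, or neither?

White to move; white king on d8.
In check: yes, from the black rook on e8.
King squares — c7: attacked by Kd6; d7: attacked by Kd6; e7: attacked by Kd6; c8: attacked by Re8; e8: attacked by Ng7.
Legal moves for White: none.
In check with no legal moves → checkmate.

checkmate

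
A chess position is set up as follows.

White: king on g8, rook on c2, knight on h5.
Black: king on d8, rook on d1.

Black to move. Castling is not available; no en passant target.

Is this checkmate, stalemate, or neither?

neither

Black to move; black king on d8.
In check: no.
Legal moves for Black: Ke8, Ke7, Kd7, Rd7, Rd6, Rd5, Rd4, Rd3, Rd2, Rh1, Rg1+, Rf1, Re1, Rc1, Rb1, Ra1.
Black has 16 legal moves and is not in check → neither.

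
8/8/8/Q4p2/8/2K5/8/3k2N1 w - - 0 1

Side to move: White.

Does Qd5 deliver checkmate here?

no

After Qd5: black king on d1; in check: yes, from the white queen on d5.
Black has 2 legal replies: Ke1, Kc1.
In check but a legal move exists → not checkmate.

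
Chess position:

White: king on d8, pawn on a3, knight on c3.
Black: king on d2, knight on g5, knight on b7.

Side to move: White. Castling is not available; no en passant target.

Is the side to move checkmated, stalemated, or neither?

neither

White to move; white king on d8.
In check: yes, from the black knight on b7.
Legal moves for White: Ke8, Kc8, Ke7, Kd7, Kc7.
White is in check but has 5 legal moves → neither.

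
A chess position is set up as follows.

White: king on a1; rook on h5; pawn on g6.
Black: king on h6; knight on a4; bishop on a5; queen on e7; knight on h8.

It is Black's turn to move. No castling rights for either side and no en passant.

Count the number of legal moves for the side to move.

Black to move; king on h6.
In check: yes, from the white rook on h5.
Legal moves: Kg7, Kxg6, Kxh5.
Count: 3.

3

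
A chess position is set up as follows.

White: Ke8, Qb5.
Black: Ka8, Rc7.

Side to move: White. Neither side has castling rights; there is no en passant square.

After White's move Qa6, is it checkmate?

After Qa6: black king on a8; in check: yes, from the white queen on a6.
Black has 2 legal replies: Kb8, Ra7.
In check but a legal move exists → not checkmate.

no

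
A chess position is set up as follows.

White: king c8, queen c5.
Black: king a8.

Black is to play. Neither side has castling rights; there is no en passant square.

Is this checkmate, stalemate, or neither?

stalemate

Black to move; black king on a8.
In check: no.
King squares — a7: attacked by Qc5; b7: attacked by Kc8; b8: attacked by Kc8.
Legal moves for Black: none.
Not in check and no legal moves → stalemate.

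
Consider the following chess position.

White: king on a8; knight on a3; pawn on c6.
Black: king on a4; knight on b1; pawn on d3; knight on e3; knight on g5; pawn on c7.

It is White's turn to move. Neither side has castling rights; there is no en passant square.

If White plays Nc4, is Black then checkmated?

After Nc4: black king on a4; in check: no.
Black is not in check, so this cannot be checkmate.

no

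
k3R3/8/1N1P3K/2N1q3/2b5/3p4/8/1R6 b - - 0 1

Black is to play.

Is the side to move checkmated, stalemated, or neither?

Black to move; black king on a8.
In check: yes, from the white knight on b6 and the white rook on e8.
King squares — a7: available; b7: attacked by Nc5; b8: attacked by Re8.
Legal moves for Black: Ka7.
Black is in check but has 1 legal move → neither.

neither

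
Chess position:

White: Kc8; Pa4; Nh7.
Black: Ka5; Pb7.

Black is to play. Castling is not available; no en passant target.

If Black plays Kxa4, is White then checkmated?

no

After Kxa4: white king on c8; in check: no.
White is not in check, so this cannot be checkmate.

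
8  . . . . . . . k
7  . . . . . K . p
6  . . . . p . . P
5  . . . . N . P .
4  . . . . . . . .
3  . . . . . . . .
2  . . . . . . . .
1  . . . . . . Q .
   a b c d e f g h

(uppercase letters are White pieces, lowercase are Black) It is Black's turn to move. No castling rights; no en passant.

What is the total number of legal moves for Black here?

0

Black to move; king on h8.
In check: no.
Legal moves: none.
Count: 0.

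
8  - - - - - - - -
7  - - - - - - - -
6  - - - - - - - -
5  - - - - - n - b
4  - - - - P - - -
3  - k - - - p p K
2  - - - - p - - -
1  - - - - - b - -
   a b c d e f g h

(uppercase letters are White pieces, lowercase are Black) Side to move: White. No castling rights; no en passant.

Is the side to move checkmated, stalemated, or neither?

checkmate

White to move; white king on h3.
In check: yes, from the black bishop on f1.
King squares — g2: attacked by Bf1; h2: attacked by Pg3; g3: attacked by Nf5; g4: attacked by Bh5; h4: attacked by Nf5.
Legal moves for White: none.
In check with no legal moves → checkmate.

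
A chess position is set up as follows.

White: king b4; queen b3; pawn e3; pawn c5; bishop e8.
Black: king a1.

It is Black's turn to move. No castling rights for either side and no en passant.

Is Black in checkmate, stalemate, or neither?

Black to move; black king on a1.
In check: no.
King squares — b1: attacked by Qb3; a2: attacked by Qb3; b2: attacked by Qb3.
Legal moves for Black: none.
Not in check and no legal moves → stalemate.

stalemate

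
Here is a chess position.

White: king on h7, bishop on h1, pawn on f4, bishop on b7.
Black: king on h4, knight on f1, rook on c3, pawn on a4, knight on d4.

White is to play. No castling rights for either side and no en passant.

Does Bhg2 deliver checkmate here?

no

After Bhg2: black king on h4; in check: no.
Black is not in check, so this cannot be checkmate.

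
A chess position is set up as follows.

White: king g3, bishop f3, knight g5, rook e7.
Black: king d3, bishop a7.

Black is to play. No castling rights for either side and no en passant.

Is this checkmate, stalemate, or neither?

Black to move; black king on d3.
In check: no.
Legal moves for Black: Bb8+, Bb6, Bc5, Bd4, Be3, Bf2+, Bg1, Kd4, Kc4, Kc3, Kd2, Kc2.
Black has 12 legal moves and is not in check → neither.

neither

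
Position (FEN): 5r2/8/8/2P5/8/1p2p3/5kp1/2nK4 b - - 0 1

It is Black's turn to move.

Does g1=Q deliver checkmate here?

yes

After g1=Q: white king on d1; in check: yes, from the black queen on g1.
King squares — c1: attacked by Qg1; e1: attacked by Qg1; c2: attacked by Pb3; d2: attacked by Pe3; e2: attacked by Nc1.
White has no legal moves → checkmate.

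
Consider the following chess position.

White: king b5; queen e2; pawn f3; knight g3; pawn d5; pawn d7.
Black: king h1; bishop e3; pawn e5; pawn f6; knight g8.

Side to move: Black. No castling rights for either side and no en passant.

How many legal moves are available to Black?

1

Black to move; king on h1.
In check: yes, from the white knight on g3.
Legal moves: Kg1.
Count: 1.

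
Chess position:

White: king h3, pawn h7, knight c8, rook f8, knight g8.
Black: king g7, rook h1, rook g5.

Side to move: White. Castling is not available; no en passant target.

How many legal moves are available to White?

0

White to move; king on h3.
In check: yes, from the black rook on h1.
Legal moves: none.
Count: 0.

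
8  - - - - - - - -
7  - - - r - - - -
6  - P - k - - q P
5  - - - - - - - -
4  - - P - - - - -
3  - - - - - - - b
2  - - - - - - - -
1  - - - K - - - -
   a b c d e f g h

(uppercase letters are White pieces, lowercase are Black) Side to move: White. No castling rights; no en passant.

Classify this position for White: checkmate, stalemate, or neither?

neither

White to move; white king on d1.
In check: no.
Legal moves for White: Ke2, Kd2, Ke1, Kc1, h7, b7, c5+.
White has 7 legal moves and is not in check → neither.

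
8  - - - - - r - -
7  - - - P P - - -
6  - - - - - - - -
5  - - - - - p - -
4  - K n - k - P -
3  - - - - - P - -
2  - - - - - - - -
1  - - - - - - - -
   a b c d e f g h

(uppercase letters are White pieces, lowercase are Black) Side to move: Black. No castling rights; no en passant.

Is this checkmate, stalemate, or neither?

Black to move; black king on e4.
In check: yes, from the white pawn on f3.
King squares — d3: available; e3: available; f3: available; d4: available; f4: available; d5: available; e5: available; f5: own pawn.
Legal moves for Black: Ke5, Kd5, Kf4, Kd4, Kxf3, Ke3, Kd3.
Black is in check but has 7 legal moves → neither.

neither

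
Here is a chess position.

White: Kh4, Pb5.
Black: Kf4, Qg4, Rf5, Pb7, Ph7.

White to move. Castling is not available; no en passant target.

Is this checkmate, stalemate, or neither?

checkmate

White to move; white king on h4.
In check: yes, from the black queen on g4.
King squares — g3: attacked by Kf4; h3: attacked by Qg4; g4: attacked by Kf4; g5: attacked by Kf4; h5: attacked by Qg4.
Legal moves for White: none.
In check with no legal moves → checkmate.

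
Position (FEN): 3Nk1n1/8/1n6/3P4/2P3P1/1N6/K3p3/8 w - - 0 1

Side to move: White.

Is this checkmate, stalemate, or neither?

neither

White to move; white king on a2.
In check: no.
Legal moves for White: Nf7, Nb7, Ne6, Nc6, Nc5, Na5, Nd4, Nd2, Nc1, Na1, Ka3, Kb2, Kb1, Ka1, d6, g5, c5.
White has 17 legal moves and is not in check → neither.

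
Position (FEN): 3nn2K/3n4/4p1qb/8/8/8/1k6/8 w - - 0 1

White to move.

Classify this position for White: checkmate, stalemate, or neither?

stalemate

White to move; white king on h8.
In check: no.
King squares — g7: attacked by Qg6; h7: attacked by Qg6; g8: attacked by Qg6.
Legal moves for White: none.
Not in check and no legal moves → stalemate.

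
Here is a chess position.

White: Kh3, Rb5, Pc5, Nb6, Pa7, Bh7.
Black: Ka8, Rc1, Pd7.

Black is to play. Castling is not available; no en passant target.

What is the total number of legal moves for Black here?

2

Black to move; king on a8.
In check: yes, from the white knight on b6.
Legal moves: Kb7, Kxa7.
Count: 2.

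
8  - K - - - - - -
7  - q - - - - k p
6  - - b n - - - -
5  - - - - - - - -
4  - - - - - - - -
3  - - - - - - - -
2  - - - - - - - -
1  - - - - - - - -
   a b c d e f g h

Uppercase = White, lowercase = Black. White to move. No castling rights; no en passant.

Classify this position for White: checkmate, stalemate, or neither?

checkmate

White to move; white king on b8.
In check: yes, from the black queen on b7.
King squares — a7: attacked by Qb7; b7: attacked by Bc6; c7: attacked by Qb7; a8: attacked by Qb7; c8: attacked by Nd6.
Legal moves for White: none.
In check with no legal moves → checkmate.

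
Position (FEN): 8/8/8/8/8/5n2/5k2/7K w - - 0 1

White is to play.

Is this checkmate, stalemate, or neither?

stalemate

White to move; white king on h1.
In check: no.
King squares — g1: attacked by Kf2; g2: attacked by Kf2; h2: attacked by Nf3.
Legal moves for White: none.
Not in check and no legal moves → stalemate.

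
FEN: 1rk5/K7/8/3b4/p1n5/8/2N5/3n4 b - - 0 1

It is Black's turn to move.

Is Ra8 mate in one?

yes

After Ra8: white king on a7; in check: yes, from the black rook on a8.
King squares — a6: attacked by Ra8; b6: attacked by Nc4; b7: attacked by Bd5; a8: attacked by Bd5; b8: attacked by Ra8.
White has no legal moves → checkmate.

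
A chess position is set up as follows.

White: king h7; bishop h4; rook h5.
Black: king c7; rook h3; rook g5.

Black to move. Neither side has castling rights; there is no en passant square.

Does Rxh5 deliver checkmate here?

no

After Rxh5: white king on h7; in check: yes, from the black rook on h5.
White has 3 legal replies: Kg8, Kg7, Kg6.
In check but a legal move exists → not checkmate.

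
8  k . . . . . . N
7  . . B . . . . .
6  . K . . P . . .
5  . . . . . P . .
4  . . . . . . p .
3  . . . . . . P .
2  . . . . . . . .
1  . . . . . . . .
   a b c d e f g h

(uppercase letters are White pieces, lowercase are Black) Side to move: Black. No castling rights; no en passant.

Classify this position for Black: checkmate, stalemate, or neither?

Black to move; black king on a8.
In check: no.
King squares — a7: attacked by Kb6; b7: attacked by Kb6; b8: attacked by Bc7.
Legal moves for Black: none.
Not in check and no legal moves → stalemate.

stalemate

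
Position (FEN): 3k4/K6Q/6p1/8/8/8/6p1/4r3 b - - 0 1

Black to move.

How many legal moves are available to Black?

Black to move; king on d8.
In check: no.
Legal moves: Ke8, Kc8, Re8, Re7+, Re6, Re5, Re4, Re3, Re2, Rh1, Rg1, Rf1, Rd1, Rc1, Rb1, Ra1+, g5, g1=Q+, g1=R, g1=B+, g1=N.
Count: 21.

21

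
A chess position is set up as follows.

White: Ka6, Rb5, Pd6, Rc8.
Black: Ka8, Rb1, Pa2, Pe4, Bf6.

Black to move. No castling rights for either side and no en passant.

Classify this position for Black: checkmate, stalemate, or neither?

Black to move; black king on a8.
In check: yes, from the white rook on c8.
King squares — a7: attacked by Ka6; b7: attacked by Rb5; b8: attacked by Rb5.
Legal moves for Black: none.
In check with no legal moves → checkmate.

checkmate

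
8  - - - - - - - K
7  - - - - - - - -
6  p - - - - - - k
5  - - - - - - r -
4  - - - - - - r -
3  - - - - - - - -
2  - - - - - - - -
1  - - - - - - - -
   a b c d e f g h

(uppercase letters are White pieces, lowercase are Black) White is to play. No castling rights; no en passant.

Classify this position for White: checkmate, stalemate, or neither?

White to move; white king on h8.
In check: no.
King squares — g7: attacked by Rg5; h7: attacked by Kh6; g8: attacked by Rg5.
Legal moves for White: none.
Not in check and no legal moves → stalemate.

stalemate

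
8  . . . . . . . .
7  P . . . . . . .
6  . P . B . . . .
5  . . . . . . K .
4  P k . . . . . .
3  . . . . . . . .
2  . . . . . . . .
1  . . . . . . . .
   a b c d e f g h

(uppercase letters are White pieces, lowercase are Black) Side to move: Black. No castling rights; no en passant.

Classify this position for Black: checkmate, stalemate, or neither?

neither

Black to move; black king on b4.
In check: yes, from the white bishop on d6.
King squares — a3: attacked by Bd6; b3: available; c3: available; a4: available; c4: available; a5: available; b5: attacked by Pa4; c5: attacked by Bd6.
Legal moves for Black: Ka5, Kc4, Kxa4, Kc3, Kb3.
Black is in check but has 5 legal moves → neither.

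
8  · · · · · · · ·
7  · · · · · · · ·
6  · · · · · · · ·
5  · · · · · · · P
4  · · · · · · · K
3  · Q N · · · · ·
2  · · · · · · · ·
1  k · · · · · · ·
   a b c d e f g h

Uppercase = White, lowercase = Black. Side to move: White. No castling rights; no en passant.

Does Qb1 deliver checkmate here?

After Qb1: black king on a1; in check: yes, from the white queen on b1.
King squares — b1: attacked by Nc3; a2: attacked by Qb1; b2: attacked by Qb1.
Black has no legal moves → checkmate.

yes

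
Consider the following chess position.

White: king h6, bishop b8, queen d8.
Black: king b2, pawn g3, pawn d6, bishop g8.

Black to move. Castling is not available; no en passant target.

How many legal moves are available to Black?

Black to move; king on b2.
In check: no.
Legal moves: Bh7, Bf7, Be6, Bd5, Bc4, Bb3, Ba2, Kc3, Kb3, Ka3, Kc2, Ka2, Kc1, Kb1, Ka1, d5, g2.
Count: 17.

17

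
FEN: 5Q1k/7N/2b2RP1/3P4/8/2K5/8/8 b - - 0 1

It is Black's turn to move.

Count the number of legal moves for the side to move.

0

Black to move; king on h8.
In check: yes, from the white queen on f8.
Legal moves: none.
Count: 0.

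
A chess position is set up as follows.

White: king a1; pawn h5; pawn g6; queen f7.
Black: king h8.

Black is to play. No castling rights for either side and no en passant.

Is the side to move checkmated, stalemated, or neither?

stalemate

Black to move; black king on h8.
In check: no.
King squares — g7: attacked by Qf7; h7: attacked by Pg6; g8: attacked by Qf7.
Legal moves for Black: none.
Not in check and no legal moves → stalemate.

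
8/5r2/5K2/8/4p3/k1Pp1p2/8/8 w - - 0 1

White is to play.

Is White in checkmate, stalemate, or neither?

neither

White to move; white king on f6.
In check: yes, from the black rook on f7.
King squares — e5: available; f5: attacked by Rf7; g5: available; e6: available; g6: available; e7: attacked by Rf7; f7: available; g7: attacked by Rf7.
Legal moves for White: Kxf7, Kg6, Ke6, Kg5, Ke5.
White is in check but has 5 legal moves → neither.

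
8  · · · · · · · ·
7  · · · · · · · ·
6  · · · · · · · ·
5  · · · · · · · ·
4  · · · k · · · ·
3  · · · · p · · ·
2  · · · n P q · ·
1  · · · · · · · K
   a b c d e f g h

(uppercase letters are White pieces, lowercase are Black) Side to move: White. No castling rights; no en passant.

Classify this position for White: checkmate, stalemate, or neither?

White to move; white king on h1.
In check: no.
King squares — g1: attacked by Qf2; g2: attacked by Qf2; h2: attacked by Qf2.
Legal moves for White: none.
Not in check and no legal moves → stalemate.

stalemate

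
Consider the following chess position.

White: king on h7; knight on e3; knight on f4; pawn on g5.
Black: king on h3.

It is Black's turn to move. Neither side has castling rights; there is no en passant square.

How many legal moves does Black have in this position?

3

Black to move; king on h3.
In check: yes, from the white knight on f4.
Legal moves: Kh4, Kg3, Kh2.
Count: 3.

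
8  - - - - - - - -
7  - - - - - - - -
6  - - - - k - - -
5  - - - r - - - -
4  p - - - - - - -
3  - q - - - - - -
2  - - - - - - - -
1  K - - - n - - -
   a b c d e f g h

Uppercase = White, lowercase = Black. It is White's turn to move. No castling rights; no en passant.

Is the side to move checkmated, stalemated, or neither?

White to move; white king on a1.
In check: no.
King squares — b1: attacked by Qb3; a2: attacked by Qb3; b2: attacked by Qb3.
Legal moves for White: none.
Not in check and no legal moves → stalemate.

stalemate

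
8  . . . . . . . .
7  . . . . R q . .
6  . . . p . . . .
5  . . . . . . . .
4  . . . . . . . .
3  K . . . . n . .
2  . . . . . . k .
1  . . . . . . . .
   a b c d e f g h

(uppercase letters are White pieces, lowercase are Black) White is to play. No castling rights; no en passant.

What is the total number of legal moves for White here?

15

White to move; king on a3.
In check: no.
Legal moves: Re8, Rxf7, Rd7, Rc7, Rb7, Ra7, Re6, Re5, Re4, Re3, Re2+, Re1, Kb4, Ka4, Kb2.
Count: 15.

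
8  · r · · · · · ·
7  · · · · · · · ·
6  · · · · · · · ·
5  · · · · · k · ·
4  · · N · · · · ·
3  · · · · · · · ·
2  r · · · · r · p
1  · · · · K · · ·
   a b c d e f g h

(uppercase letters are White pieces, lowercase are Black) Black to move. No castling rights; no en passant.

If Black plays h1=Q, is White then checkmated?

yes

After h1=Q: white king on e1; in check: yes, from the black queen on h1.
King squares — d1: attacked by Qh1; f1: attacked by Qh1; d2: attacked by Ra2; e2: attacked by Ra2; f2: attacked by Ra2.
White has no legal moves → checkmate.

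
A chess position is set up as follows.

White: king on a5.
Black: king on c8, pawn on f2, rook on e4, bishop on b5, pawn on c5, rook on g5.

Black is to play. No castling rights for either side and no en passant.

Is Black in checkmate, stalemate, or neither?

neither

Black to move; black king on c8.
In check: no.
Legal moves for Black include: Kd8, Kb8, Kd7, Kc7, Kb7, Rg8, Rg7, Rg6, Rh5, Rf5, Rge5, Rd5, Rgg4, Rg3, Rg2, Rg1, Be8, Bd7, ... (list truncated; more exist).
Black has legal moves and is not in check → neither.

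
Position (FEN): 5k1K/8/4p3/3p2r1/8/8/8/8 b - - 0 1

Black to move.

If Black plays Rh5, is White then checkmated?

yes

After Rh5: white king on h8; in check: yes, from the black rook on h5.
King squares — g7: attacked by Kf8; h7: attacked by Rh5; g8: attacked by Kf8.
White has no legal moves → checkmate.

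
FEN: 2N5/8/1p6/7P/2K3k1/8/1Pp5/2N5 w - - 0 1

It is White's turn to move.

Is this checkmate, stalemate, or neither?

White to move; white king on c4.
In check: no.
Legal moves for White: Ne7, Na7, Nd6, Nxb6, Kd5, Kb5, Kd4, Kb4, Kd3, Kc3, Kb3, Nd3, Nb3, Ne2, Na2, h6, b3, b4.
White has 18 legal moves and is not in check → neither.

neither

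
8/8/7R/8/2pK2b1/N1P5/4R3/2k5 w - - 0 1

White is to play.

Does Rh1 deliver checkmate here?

After Rh1: black king on c1; in check: yes, from the white rook on h1.
King squares — b1: attacked by Rh1; d1: attacked by Rh1; b2: attacked by Re2; c2: attacked by Re2; d2: attacked by Re2.
Black has no legal moves → checkmate.

yes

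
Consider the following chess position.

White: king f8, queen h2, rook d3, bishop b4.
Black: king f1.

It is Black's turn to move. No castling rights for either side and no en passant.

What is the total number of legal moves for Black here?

Black to move; king on f1.
In check: no.
Legal moves: none.
Count: 0.

0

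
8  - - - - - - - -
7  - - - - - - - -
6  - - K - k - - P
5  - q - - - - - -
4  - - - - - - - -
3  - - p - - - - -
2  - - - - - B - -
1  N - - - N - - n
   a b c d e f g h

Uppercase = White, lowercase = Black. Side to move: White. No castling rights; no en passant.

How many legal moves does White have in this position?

White to move; king on c6.
In check: yes, from the black queen on b5.
Legal moves: Kc7, Kxb5.
Count: 2.

2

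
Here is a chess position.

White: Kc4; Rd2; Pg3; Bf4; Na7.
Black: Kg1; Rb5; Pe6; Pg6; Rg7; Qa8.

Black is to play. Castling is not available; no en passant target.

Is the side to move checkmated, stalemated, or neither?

neither

Black to move; black king on g1.
In check: no.
Legal moves for Black include: Qh8, Qg8, Qf8, Qe8, Qd8, Qc8+, Qb8, Qb7, Qxa7, Qc6+, Qd5+, Qe4+, Qf3, Qg2, Qh1, Rg8, Rh7, Rf7, ... (list truncated; more exist).
Black has legal moves and is not in check → neither.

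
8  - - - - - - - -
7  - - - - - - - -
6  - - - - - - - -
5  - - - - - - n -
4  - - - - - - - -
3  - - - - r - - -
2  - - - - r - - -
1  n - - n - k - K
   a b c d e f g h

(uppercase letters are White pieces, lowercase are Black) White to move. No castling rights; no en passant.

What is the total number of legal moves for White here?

White to move; king on h1.
In check: no.
Legal moves: none.
Count: 0.

0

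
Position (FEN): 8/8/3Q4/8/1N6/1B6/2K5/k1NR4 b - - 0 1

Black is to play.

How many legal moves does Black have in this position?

0

Black to move; king on a1.
In check: no.
Legal moves: none.
Count: 0.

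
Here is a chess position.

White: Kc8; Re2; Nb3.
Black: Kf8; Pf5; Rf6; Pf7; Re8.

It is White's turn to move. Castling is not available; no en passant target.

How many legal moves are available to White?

White to move; king on c8.
In check: yes, from the black rook on e8.
Legal moves: Kd7, Kc7, Kb7, Rxe8+.
Count: 4.

4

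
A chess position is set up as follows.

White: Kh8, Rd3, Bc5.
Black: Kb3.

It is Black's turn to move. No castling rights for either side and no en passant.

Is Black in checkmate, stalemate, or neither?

Black to move; black king on b3.
In check: yes, from the white rook on d3.
King squares — a2: available; b2: available; c2: available; a3: attacked by Rd3; c3: attacked by Rd3; a4: available; b4: attacked by Bc5; c4: available.
Legal moves for Black: Kc4, Ka4, Kc2, Kb2, Ka2.
Black is in check but has 5 legal moves → neither.

neither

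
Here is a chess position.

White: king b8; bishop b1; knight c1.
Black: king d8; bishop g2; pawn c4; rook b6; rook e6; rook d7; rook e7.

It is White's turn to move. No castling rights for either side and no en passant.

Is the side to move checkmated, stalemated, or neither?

White to move; white king on b8.
In check: yes, from the black rook on b6.
King squares — a7: attacked by Rd7; b7: attacked by Bg2; c7: attacked by Rd7; a8: attacked by Bg2; c8: attacked by Kd8.
Legal moves for White: none.
In check with no legal moves → checkmate.

checkmate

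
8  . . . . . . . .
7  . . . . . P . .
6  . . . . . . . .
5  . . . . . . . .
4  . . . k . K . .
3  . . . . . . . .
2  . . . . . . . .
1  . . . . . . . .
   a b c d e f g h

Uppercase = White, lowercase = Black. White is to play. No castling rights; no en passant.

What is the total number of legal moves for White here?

9

White to move; king on f4.
In check: no.
Legal moves: Kg5, Kf5, Kg4, Kg3, Kf3, f8=Q, f8=R, f8=B, f8=N.
Count: 9.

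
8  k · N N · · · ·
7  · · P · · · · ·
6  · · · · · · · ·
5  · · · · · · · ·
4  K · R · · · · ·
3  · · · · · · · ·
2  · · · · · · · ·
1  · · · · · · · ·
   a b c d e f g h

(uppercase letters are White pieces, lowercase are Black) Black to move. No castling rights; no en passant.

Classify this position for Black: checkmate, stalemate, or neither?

Black to move; black king on a8.
In check: no.
King squares — a7: attacked by Nc8; b7: attacked by Nd8; b8: attacked by Pc7.
Legal moves for Black: none.
Not in check and no legal moves → stalemate.

stalemate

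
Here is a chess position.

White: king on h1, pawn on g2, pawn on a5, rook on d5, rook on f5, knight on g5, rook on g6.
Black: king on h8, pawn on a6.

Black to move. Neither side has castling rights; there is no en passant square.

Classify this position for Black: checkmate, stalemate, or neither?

Black to move; black king on h8.
In check: no.
King squares — g7: attacked by Rg6; h7: attacked by Ng5; g8: attacked by Rg6.
Legal moves for Black: none.
Not in check and no legal moves → stalemate.

stalemate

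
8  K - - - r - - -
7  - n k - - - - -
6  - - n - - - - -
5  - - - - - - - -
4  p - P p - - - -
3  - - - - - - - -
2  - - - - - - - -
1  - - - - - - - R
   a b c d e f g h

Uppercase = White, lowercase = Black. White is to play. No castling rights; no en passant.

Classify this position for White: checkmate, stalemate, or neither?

White to move; white king on a8.
In check: yes, from the black rook on e8.
King squares — a7: attacked by Nc6; b7: attacked by Kc7; b8: attacked by Nc6.
Legal moves for White: none.
In check with no legal moves → checkmate.

checkmate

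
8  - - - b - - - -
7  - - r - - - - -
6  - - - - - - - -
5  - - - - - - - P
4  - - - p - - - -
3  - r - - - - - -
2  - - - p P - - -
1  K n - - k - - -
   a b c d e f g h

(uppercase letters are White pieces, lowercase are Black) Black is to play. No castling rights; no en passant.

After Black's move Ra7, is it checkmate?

After Ra7: white king on a1; in check: yes, from the black rook on a7.
King squares — b1: attacked by Rb3; a2: attacked by Ra7; b2: attacked by Rb3.
White has no legal moves → checkmate.

yes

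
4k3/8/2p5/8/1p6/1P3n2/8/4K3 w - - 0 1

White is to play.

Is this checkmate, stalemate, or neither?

neither

White to move; white king on e1.
In check: yes, from the black knight on f3.
King squares — d1: available; f1: available; d2: attacked by Nf3; e2: available; f2: available.
Legal moves for White: Kf2, Ke2, Kf1, Kd1.
White is in check but has 4 legal moves → neither.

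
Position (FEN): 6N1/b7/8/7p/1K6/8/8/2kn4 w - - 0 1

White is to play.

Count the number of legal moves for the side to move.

White to move; king on b4.
In check: no.
Legal moves: Ne7, Nh6, Nf6, Kb5, Ka5, Kc4, Ka4, Kb3, Ka3.
Count: 9.

9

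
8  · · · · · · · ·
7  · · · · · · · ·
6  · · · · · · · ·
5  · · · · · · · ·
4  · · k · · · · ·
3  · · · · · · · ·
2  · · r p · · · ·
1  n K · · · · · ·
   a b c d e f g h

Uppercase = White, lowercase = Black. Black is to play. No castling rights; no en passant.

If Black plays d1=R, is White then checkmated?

yes

After d1=R: white king on b1; in check: yes, from the black rook on d1.
King squares — a1: attacked by Rd1; c1: attacked by Rd1; a2: attacked by Rc2; b2: attacked by Rc2; c2: attacked by Na1.
White has no legal moves → checkmate.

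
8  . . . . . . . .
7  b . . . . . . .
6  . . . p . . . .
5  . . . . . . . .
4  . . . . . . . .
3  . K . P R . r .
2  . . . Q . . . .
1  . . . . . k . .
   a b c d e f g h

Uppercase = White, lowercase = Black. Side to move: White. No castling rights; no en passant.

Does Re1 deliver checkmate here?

yes

After Re1: black king on f1; in check: yes, from the white rook on e1.
King squares — e1: attacked by Qd2; g1: attacked by Re1; e2: attacked by Re1; f2: attacked by Qd2; g2: attacked by Qd2.
Black has no legal moves → checkmate.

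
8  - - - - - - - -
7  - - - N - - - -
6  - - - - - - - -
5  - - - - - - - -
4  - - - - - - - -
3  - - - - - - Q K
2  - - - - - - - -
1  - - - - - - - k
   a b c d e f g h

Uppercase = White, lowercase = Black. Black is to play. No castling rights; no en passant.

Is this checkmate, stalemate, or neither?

Black to move; black king on h1.
In check: no.
King squares — g1: attacked by Qg3; g2: attacked by Qg3; h2: attacked by Qg3.
Legal moves for Black: none.
Not in check and no legal moves → stalemate.

stalemate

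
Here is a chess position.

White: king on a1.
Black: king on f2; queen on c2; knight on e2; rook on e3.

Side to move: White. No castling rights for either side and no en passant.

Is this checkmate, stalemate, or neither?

stalemate

White to move; white king on a1.
In check: no.
King squares — b1: attacked by Qc2; a2: attacked by Qc2; b2: attacked by Qc2.
Legal moves for White: none.
Not in check and no legal moves → stalemate.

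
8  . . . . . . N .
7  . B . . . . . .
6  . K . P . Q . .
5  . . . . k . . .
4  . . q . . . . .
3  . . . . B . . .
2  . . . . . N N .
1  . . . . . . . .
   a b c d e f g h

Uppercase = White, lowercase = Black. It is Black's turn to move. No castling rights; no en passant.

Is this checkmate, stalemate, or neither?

Black to move; black king on e5.
In check: yes, from the white queen on f6.
King squares — d4: attacked by Be3; e4: attacked by Nf2; f4: attacked by Ng2; d5: attacked by Bb7; f5: attacked by Qf6; d6: attacked by Qf6; e6: attacked by Qf6; f6: attacked by Ng8.
Legal moves for Black: none.
In check with no legal moves → checkmate.

checkmate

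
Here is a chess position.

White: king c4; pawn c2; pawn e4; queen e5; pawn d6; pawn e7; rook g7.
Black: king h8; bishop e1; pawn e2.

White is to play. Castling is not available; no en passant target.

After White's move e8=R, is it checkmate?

After e8=R: black king on h8; in check: yes, from the white rook on e8.
King squares — g7: attacked by Qe5; h7: attacked by Rg7; g8: attacked by Rg7.
Black has no legal moves → checkmate.

yes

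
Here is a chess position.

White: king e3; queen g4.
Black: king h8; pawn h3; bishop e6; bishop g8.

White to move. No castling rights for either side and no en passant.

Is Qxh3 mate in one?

After Qxh3: black king on h8; in check: yes, from the white queen on h3.
Black has 3 legal replies: Kg7, Bh7, Bxh3.
In check but a legal move exists → not checkmate.

no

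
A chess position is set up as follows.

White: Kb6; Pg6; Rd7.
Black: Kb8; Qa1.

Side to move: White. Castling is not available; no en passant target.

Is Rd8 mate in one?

After Rd8: black king on b8; in check: yes, from the white rook on d8.
King squares — a7: attacked by Kb6; b7: attacked by Kb6; c7: attacked by Kb6; a8: attacked by Rd8; c8: attacked by Rd8.
Black has no legal moves → checkmate.

yes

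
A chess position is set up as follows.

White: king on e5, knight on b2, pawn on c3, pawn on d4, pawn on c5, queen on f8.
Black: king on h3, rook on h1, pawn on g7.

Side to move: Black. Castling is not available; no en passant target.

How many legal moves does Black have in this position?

Black to move; king on h3.
In check: no.
Legal moves: Kh4, Kg4, Kg3, Kh2, Kg2, Rh2, Rg1, Rf1, Re1+, Rd1, Rc1, Rb1, Ra1, g6, g5.
Count: 15.

15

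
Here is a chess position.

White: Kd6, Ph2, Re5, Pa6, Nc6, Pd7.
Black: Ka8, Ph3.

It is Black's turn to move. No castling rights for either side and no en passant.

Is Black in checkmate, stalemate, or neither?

Black to move; black king on a8.
In check: no.
King squares — a7: attacked by Nc6; b7: attacked by Pa6; b8: attacked by Nc6.
Legal moves for Black: none.
Not in check and no legal moves → stalemate.

stalemate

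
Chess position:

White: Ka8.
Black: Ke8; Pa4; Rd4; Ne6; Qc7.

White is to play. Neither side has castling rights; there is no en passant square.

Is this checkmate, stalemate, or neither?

stalemate

White to move; white king on a8.
In check: no.
King squares — a7: attacked by Qc7; b7: attacked by Qc7; b8: attacked by Qc7.
Legal moves for White: none.
Not in check and no legal moves → stalemate.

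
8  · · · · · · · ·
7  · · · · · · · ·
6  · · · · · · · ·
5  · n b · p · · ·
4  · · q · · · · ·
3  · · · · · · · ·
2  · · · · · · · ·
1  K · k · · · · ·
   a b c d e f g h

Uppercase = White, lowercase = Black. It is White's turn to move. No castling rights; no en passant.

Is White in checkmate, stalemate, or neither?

stalemate

White to move; white king on a1.
In check: no.
King squares — b1: attacked by Kc1; a2: attacked by Qc4; b2: attacked by Kc1.
Legal moves for White: none.
Not in check and no legal moves → stalemate.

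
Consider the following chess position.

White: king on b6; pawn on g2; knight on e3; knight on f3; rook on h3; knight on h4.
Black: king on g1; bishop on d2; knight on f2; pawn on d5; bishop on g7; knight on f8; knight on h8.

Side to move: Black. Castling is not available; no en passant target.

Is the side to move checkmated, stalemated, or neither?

checkmate

Black to move; black king on g1.
In check: yes, from the white knight on f3.
King squares — f1: attacked by Ne3; h1: attacked by Rh3; f2: own knight; g2: attacked by Ne3; h2: attacked by Nf3.
Legal moves for Black: none.
In check with no legal moves → checkmate.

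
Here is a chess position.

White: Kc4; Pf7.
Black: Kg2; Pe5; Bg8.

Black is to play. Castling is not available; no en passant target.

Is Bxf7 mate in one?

no

After Bxf7: white king on c4; in check: yes, from the black bishop on f7.
White has 5 legal replies: Kc5, Kb5, Kb4, Kd3, Kc3.
In check but a legal move exists → not checkmate.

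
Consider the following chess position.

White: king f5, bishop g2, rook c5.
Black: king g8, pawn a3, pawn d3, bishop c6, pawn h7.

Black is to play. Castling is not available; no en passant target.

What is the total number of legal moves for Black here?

18

Black to move; king on g8.
In check: no.
Legal moves: Kh8, Kf8, Kg7, Kf7, Be8, Ba8, Bd7+, Bb7, Bd5, Bb5, Be4+, Ba4, Bf3, Bxg2, h6, d2, a2, h5.
Count: 18.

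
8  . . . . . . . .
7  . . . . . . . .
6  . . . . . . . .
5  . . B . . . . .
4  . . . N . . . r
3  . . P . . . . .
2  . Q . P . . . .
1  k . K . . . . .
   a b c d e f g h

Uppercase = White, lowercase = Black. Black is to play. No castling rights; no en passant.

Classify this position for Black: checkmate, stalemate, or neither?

Black to move; black king on a1.
In check: yes, from the white queen on b2.
King squares — b1: attacked by Kc1; a2: attacked by Qb2; b2: attacked by Kc1.
Legal moves for Black: none.
In check with no legal moves → checkmate.

checkmate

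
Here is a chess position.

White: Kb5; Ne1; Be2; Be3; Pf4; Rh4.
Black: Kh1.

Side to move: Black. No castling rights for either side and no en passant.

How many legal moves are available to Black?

Black to move; king on h1.
In check: yes, from the white rook on h4.
Legal moves: none.
Count: 0.

0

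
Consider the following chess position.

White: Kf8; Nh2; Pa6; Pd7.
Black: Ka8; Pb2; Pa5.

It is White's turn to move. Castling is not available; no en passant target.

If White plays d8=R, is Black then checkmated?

no

After d8=R: black king on a8; in check: yes, from the white rook on d8.
Black has 1 legal reply: Ka7.
In check but a legal move exists → not checkmate.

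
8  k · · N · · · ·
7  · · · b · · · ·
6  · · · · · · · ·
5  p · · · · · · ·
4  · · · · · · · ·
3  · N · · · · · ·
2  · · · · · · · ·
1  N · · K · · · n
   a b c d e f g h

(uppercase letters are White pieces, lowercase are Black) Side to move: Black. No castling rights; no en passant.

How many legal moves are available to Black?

Black to move; king on a8.
In check: no.
Legal moves: Kb8, Ka7, Be8, Bc8, Be6, Bc6, Bf5, Bb5, Bg4+, Ba4, Bh3, Ng3, Nf2+, a4.
Count: 14.

14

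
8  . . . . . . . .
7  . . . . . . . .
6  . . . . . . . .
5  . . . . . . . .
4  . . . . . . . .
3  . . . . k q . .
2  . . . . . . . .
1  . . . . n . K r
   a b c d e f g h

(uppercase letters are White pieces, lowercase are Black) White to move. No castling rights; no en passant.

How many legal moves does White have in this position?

White to move; king on g1.
In check: yes, from the black rook on h1.
Legal moves: none.
Count: 0.

0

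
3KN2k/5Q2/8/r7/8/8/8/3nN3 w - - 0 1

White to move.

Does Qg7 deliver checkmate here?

yes

After Qg7: black king on h8; in check: yes, from the white queen on g7.
King squares — g7: attacked by Ne8; h7: attacked by Qg7; g8: attacked by Qg7.
Black has no legal moves → checkmate.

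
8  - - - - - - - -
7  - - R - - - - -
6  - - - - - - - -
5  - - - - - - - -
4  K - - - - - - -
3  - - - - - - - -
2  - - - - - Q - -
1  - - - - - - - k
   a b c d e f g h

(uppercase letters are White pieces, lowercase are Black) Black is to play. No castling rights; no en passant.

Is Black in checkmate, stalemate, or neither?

stalemate

Black to move; black king on h1.
In check: no.
King squares — g1: attacked by Qf2; g2: attacked by Qf2; h2: attacked by Qf2.
Legal moves for Black: none.
Not in check and no legal moves → stalemate.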